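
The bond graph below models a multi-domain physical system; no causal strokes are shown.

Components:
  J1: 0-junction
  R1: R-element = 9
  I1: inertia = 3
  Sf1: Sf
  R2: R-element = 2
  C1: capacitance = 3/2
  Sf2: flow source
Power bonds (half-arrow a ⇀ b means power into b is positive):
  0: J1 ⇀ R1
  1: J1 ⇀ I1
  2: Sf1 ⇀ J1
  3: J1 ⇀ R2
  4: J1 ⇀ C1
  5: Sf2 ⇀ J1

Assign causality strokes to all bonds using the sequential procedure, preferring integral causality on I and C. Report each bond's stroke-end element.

β2 →Sf1  (Sf1: flow source, stroke at near end)
β5 →Sf2  (Sf2 (Sf) sets flow on bond)
β1 →I1  (I1 outputs flow p/I1)
β4 →J1  (C1 outputs effort q/C1)
β0 →R1  (common-e at J1 fixed by 4)
β3 →R2  (J1 effort already set via bond 4)

#0 stroke→R1
#1 stroke→I1
#2 stroke→Sf1
#3 stroke→R2
#4 stroke→J1
#5 stroke→Sf2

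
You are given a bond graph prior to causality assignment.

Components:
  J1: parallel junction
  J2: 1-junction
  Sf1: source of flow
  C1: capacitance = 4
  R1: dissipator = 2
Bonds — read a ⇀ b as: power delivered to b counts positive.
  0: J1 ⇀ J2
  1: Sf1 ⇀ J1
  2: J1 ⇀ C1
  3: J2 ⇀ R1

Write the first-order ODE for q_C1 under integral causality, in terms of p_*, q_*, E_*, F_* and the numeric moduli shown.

dq_C1/dt = F_Sf1 - q_C1/8

bond 1 stroke→Sf1  (Sf1 fixes flow; stroke at Sf1)
bond 2 stroke→J1  (C1 outputs effort q/C1)
bond 0 stroke→J2  (0-jn J1 has e-setter on 2)
bond 3 stroke→R1  (J2 needs exactly one f-in)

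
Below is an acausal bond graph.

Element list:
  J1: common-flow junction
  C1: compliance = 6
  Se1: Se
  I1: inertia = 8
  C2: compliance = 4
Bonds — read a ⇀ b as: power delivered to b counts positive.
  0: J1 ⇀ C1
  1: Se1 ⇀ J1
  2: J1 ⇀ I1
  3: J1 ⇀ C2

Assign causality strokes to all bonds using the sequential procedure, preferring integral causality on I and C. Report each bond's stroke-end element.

β0 stroke→J1
β1 stroke→J1
β2 stroke→I1
β3 stroke→J1

#1 stroke at J1  (Se1: effort source, stroke at far end)
#0 stroke at J1  (C1: C, integral causality)
#2 stroke at I1  (I1 integral (f out))
#3 stroke at J1  (J1: bond 2 brought flow, rest push out)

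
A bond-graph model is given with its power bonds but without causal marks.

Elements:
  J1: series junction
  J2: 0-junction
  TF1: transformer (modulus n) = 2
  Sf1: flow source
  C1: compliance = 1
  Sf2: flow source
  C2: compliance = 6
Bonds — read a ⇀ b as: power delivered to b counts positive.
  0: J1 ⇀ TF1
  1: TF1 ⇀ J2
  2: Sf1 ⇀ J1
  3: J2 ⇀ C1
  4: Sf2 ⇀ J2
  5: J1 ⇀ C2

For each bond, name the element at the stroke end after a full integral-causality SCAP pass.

#0 →J1
#1 →TF1
#2 →Sf1
#3 →J2
#4 →Sf2
#5 →J1

b2 |Sf1  (Sf1 (Sf) sets flow on bond)
b4 |Sf2  (source Sf2 imposes f)
b0 |J1  (common-f at J1 fixed by 2)
b5 |J1  (common-f at J1 fixed by 2)
b1 |TF1  (TF1 one-in-one-out from 0)
b3 |J2  (only one effort-in slot at J2)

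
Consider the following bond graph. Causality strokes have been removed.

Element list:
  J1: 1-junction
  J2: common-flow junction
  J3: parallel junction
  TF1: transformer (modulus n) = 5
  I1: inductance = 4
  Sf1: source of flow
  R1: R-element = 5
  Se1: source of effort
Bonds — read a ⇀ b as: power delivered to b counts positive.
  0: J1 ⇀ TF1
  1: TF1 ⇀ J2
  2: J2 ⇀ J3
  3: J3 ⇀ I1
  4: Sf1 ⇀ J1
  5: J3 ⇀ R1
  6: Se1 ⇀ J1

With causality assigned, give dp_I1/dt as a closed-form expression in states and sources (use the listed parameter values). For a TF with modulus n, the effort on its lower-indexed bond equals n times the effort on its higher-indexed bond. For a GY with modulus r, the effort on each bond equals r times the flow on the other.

b4 |Sf1  (Sf1 fixes flow; stroke at Sf1)
b6 |J1  (Se1: effort source, stroke at far end)
b0 |J1  (J1: bond 4 brought flow, rest push out)
b1 |TF1  (TF1 one-in-one-out from 0)
b2 |J2  (common-f at J2 fixed by 1)
b3 |I1  (I1 outputs flow p/I1)
b5 |J3  (J3: last free bond brings effort in)

dp_I1/dt = 25*F_Sf1 - 5*p_I1/4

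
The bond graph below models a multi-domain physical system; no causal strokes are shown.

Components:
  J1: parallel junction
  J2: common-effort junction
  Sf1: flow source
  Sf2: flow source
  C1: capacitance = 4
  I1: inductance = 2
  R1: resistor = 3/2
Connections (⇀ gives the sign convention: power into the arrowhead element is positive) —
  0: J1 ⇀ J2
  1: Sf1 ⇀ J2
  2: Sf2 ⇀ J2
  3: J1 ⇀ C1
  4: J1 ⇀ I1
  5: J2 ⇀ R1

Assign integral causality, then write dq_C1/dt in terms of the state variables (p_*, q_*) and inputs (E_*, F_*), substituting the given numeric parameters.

b1 stroke at Sf1  (Sf1 (Sf) sets flow on bond)
b2 stroke at Sf2  (Sf2: flow source, stroke at near end)
b3 stroke at J1  (C1 outputs effort q/C1)
b0 stroke at J2  (J1 effort already set via bond 3)
b4 stroke at I1  (0-jn J1 has e-setter on 3)
b5 stroke at R1  (common-e at J2 fixed by 0)

dq_C1/dt = F_Sf1 + F_Sf2 - p_I1/2 - q_C1/6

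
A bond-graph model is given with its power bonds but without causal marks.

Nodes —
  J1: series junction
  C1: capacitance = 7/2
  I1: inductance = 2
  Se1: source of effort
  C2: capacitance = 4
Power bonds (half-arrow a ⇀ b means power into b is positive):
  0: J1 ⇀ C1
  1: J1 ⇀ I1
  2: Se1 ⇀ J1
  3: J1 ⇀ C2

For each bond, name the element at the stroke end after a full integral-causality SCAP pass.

b0 stroke→J1
b1 stroke→I1
b2 stroke→J1
b3 stroke→J1

β2 |J1  (Se1 (Se) sets effort on bond)
β0 |J1  (C1 outputs effort q/C1)
β1 |I1  (prefer integral on I1)
β3 |J1  (1-jn J1 has f-setter on 1)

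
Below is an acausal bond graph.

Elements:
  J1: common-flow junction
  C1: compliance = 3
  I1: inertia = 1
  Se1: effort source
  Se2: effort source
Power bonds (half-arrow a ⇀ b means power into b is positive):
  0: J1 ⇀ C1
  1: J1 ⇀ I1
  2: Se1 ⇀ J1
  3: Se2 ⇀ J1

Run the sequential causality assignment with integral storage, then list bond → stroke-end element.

bond 2 |J1  (Se1 (Se) sets effort on bond)
bond 3 |J1  (source Se2 imposes e)
bond 0 |J1  (C1 integral (e out))
bond 1 |I1  (only one flow-in slot at J1)

β0 stroke at J1
β1 stroke at I1
β2 stroke at J1
β3 stroke at J1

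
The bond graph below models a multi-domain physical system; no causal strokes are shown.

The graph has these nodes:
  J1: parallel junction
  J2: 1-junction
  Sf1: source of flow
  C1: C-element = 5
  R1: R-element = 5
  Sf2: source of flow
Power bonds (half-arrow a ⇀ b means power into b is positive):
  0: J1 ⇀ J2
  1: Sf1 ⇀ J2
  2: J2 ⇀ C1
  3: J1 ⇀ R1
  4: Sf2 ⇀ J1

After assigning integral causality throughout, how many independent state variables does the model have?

bond 1 stroke→Sf1  (source Sf1 imposes f)
bond 4 stroke→Sf2  (Sf2 fixes flow; stroke at Sf2)
bond 0 stroke→J2  (J2: bond 1 brought flow, rest push out)
bond 2 stroke→J2  (J2: bond 1 brought flow, rest push out)
bond 3 stroke→J1  (closing 0-jn rule on J1)

1  (C1 all integral)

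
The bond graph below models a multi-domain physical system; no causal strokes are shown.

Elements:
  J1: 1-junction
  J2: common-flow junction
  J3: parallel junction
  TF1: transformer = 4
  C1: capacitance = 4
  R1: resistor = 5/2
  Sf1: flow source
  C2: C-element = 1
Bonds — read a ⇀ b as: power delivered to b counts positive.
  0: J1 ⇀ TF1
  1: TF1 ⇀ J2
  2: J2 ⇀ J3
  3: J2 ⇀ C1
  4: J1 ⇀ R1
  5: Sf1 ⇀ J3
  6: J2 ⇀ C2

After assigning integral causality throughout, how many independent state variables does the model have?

2  (C1, C2 all integral)

bond 5 →Sf1  (source Sf1 imposes f)
bond 2 →J3  (closing 0-jn rule on J3)
bond 1 →J2  (J2 flow already set via bond 2)
bond 3 →J2  (J2: bond 2 brought flow, rest push out)
bond 6 →J2  (J2 flow already set via bond 2)
bond 0 →TF1  (TF1: transformer flips bond 1)
bond 4 →J1  (J1: bond 0 brought flow, rest push out)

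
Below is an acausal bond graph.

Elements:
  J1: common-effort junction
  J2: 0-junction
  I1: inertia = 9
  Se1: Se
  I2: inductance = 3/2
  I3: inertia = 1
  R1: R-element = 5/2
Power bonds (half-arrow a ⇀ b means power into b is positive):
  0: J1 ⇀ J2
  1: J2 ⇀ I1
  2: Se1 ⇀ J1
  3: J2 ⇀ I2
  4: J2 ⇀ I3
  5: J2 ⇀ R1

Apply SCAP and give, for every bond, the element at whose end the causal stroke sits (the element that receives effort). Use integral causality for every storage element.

β0 stroke at J2
β1 stroke at I1
β2 stroke at J1
β3 stroke at I2
β4 stroke at I3
β5 stroke at R1

#2 stroke→J1  (Se1 (Se) sets effort on bond)
#0 stroke→J2  (0-jn J1 has e-setter on 2)
#1 stroke→I1  (J2 effort already set via bond 0)
#3 stroke→I2  (J2 effort already set via bond 0)
#4 stroke→I3  (J2: bond 0 brought effort, rest push out)
#5 stroke→R1  (common-e at J2 fixed by 0)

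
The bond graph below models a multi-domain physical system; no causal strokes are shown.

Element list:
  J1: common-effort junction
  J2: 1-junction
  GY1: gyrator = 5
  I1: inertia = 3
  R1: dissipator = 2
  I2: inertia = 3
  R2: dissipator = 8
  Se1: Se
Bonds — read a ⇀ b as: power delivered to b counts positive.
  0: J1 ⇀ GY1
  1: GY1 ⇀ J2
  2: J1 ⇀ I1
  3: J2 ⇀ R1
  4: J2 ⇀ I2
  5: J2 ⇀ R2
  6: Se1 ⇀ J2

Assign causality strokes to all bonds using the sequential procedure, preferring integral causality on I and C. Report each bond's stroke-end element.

bond 6 |J2  (Se1: effort source, stroke at far end)
bond 2 |I1  (prefer integral on I1)
bond 0 |J1  (J1: last free bond brings effort in)
bond 1 |J2  (GY GY1: same side as bond 0)
bond 4 |I2  (I2 outputs flow p/I2)
bond 3 |J2  (common-f at J2 fixed by 4)
bond 5 |J2  (common-f at J2 fixed by 4)

bond 0 |J1
bond 1 |J2
bond 2 |I1
bond 3 |J2
bond 4 |I2
bond 5 |J2
bond 6 |J2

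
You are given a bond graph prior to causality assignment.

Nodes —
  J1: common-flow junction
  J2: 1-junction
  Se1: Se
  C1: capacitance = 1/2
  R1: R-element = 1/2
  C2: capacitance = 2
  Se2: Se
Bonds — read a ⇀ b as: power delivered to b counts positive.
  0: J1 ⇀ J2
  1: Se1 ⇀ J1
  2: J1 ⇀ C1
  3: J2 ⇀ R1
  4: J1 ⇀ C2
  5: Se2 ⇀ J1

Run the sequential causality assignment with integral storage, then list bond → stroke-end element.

bond 1 stroke at J1  (Se1: effort source, stroke at far end)
bond 5 stroke at J1  (Se2 (Se) sets effort on bond)
bond 2 stroke at J1  (C1 integral (e out))
bond 4 stroke at J1  (C2 integral (e out))
bond 0 stroke at J2  (only one flow-in slot at J1)
bond 3 stroke at R1  (only one flow-in slot at J2)

β0 stroke at J2
β1 stroke at J1
β2 stroke at J1
β3 stroke at R1
β4 stroke at J1
β5 stroke at J1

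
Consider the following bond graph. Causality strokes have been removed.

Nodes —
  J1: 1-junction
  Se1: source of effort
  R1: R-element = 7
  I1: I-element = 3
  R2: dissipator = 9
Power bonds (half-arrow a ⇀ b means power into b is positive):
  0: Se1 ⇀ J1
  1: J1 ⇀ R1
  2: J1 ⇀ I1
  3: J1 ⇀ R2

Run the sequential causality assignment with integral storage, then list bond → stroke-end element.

b0 |J1
b1 |J1
b2 |I1
b3 |J1

#0 stroke at J1  (Se1: effort source, stroke at far end)
#2 stroke at I1  (I1 integral (f out))
#1 stroke at J1  (1-jn J1 has f-setter on 2)
#3 stroke at J1  (J1 flow already set via bond 2)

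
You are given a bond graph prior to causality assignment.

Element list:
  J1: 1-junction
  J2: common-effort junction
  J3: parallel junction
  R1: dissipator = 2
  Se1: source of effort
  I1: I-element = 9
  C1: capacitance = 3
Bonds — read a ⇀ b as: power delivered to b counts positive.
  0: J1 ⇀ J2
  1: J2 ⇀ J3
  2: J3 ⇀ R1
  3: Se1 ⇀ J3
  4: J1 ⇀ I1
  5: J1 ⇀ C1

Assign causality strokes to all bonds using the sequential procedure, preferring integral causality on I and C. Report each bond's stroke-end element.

#3 stroke at J3  (source Se1 imposes e)
#1 stroke at J2  (0-jn J3 has e-setter on 3)
#2 stroke at R1  (J3 effort already set via bond 3)
#0 stroke at J1  (J2: bond 1 brought effort, rest push out)
#4 stroke at I1  (I1: I, integral causality)
#5 stroke at J1  (1-jn J1 has f-setter on 4)

β0 |J1
β1 |J2
β2 |R1
β3 |J3
β4 |I1
β5 |J1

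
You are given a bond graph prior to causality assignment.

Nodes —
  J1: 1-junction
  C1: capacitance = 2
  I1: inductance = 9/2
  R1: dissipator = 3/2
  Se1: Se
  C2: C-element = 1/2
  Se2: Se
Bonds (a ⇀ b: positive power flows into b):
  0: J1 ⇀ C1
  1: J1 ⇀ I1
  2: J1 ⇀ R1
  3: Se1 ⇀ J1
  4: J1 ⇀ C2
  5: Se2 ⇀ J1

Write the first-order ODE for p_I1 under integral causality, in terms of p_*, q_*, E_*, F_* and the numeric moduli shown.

#3 stroke at J1  (Se1 (Se) sets effort on bond)
#5 stroke at J1  (Se2: effort source, stroke at far end)
#0 stroke at J1  (C1 outputs effort q/C1)
#1 stroke at I1  (prefer integral on I1)
#2 stroke at J1  (J1 flow already set via bond 1)
#4 stroke at J1  (J1: bond 1 brought flow, rest push out)

dp_I1/dt = E_Se1 + E_Se2 - p_I1/3 - q_C1/2 - 2*q_C2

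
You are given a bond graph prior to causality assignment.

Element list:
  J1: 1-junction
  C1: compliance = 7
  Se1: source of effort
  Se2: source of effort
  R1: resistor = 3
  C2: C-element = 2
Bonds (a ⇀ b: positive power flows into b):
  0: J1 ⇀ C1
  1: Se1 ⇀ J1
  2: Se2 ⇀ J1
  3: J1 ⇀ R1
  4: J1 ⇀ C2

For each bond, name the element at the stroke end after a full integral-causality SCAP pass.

#1 stroke at J1  (Se1: effort source, stroke at far end)
#2 stroke at J1  (Se2 fixes effort; stroke away)
#0 stroke at J1  (C1: C, integral causality)
#4 stroke at J1  (prefer integral on C2)
#3 stroke at R1  (J1: last free bond brings flow in)

b0 |J1
b1 |J1
b2 |J1
b3 |R1
b4 |J1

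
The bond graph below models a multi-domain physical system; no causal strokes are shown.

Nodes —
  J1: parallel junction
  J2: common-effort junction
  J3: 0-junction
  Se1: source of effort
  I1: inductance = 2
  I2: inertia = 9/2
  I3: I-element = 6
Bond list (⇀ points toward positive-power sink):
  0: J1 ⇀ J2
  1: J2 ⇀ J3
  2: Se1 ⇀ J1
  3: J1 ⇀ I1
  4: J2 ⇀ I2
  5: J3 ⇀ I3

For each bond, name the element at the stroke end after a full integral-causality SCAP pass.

bond 2 |J1  (Se1 fixes effort; stroke away)
bond 0 |J2  (J1 effort already set via bond 2)
bond 3 |I1  (0-jn J1 has e-setter on 2)
bond 1 |J3  (0-jn J2 has e-setter on 0)
bond 4 |I2  (J2: bond 0 brought effort, rest push out)
bond 5 |I3  (0-jn J3 has e-setter on 1)

bond 0 |J2
bond 1 |J3
bond 2 |J1
bond 3 |I1
bond 4 |I2
bond 5 |I3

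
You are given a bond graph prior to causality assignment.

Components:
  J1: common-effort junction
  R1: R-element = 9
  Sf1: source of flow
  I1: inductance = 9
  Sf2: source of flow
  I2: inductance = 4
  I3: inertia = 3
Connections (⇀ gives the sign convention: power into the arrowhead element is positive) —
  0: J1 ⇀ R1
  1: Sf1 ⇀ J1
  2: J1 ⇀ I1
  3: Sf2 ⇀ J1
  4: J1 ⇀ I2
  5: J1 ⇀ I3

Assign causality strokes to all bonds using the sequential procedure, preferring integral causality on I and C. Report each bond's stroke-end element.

bond 1 |Sf1  (Sf1 fixes flow; stroke at Sf1)
bond 3 |Sf2  (Sf2 (Sf) sets flow on bond)
bond 2 |I1  (I1 integral (f out))
bond 4 |I2  (prefer integral on I2)
bond 5 |I3  (prefer integral on I3)
bond 0 |J1  (J1 needs exactly one e-in)

b0 stroke at J1
b1 stroke at Sf1
b2 stroke at I1
b3 stroke at Sf2
b4 stroke at I2
b5 stroke at I3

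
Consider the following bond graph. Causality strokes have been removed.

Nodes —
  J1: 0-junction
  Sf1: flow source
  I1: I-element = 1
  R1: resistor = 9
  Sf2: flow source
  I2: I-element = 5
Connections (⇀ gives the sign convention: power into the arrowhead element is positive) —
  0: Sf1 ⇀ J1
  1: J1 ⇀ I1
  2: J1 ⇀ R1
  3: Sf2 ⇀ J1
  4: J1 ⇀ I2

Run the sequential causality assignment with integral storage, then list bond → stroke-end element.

b0 |Sf1
b1 |I1
b2 |J1
b3 |Sf2
b4 |I2

b0 |Sf1  (source Sf1 imposes f)
b3 |Sf2  (Sf2 fixes flow; stroke at Sf2)
b1 |I1  (I1: I, integral causality)
b4 |I2  (I2 outputs flow p/I2)
b2 |J1  (only one effort-in slot at J1)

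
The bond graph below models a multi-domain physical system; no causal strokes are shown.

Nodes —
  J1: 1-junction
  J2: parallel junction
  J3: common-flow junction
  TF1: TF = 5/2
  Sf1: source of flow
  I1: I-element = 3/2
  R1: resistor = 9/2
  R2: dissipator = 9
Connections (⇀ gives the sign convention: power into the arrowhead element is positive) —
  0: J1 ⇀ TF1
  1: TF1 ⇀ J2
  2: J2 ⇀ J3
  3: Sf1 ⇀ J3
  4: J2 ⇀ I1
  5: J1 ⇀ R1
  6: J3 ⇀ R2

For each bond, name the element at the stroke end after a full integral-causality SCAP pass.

b0 stroke at TF1
b1 stroke at J2
b2 stroke at J3
b3 stroke at Sf1
b4 stroke at I1
b5 stroke at J1
b6 stroke at J3

bond 3 stroke at Sf1  (source Sf1 imposes f)
bond 2 stroke at J3  (common-f at J3 fixed by 3)
bond 6 stroke at J3  (J3 flow already set via bond 3)
bond 4 stroke at I1  (I1 integral (f out))
bond 1 stroke at J2  (J2 needs exactly one e-in)
bond 0 stroke at TF1  (TF1: transformer flips bond 1)
bond 5 stroke at J1  (common-f at J1 fixed by 0)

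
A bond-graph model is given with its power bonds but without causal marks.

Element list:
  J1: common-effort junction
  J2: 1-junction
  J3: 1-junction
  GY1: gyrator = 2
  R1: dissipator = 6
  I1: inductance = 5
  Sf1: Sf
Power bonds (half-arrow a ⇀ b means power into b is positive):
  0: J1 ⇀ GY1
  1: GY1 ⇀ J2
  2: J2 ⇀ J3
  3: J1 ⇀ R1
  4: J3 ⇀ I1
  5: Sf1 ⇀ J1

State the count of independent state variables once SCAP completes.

bond 5 stroke at Sf1  (Sf1: flow source, stroke at near end)
bond 4 stroke at I1  (I1: I, integral causality)
bond 2 stroke at J3  (J3 flow already set via bond 4)
bond 1 stroke at J2  (1-jn J2 has f-setter on 2)
bond 0 stroke at J1  (GY1: gyrator matches bond 1)
bond 3 stroke at R1  (common-e at J1 fixed by 0)

1  (I1 all integral)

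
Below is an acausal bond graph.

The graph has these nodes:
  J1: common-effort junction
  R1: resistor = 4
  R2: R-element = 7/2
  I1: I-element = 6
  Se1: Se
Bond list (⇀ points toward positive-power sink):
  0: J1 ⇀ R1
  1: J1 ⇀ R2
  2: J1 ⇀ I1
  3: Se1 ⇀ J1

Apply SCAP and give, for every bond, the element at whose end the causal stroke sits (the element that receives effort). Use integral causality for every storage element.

β0 →R1
β1 →R2
β2 →I1
β3 →J1

β3 stroke at J1  (source Se1 imposes e)
β0 stroke at R1  (J1 effort already set via bond 3)
β1 stroke at R2  (J1: bond 3 brought effort, rest push out)
β2 stroke at I1  (J1: bond 3 brought effort, rest push out)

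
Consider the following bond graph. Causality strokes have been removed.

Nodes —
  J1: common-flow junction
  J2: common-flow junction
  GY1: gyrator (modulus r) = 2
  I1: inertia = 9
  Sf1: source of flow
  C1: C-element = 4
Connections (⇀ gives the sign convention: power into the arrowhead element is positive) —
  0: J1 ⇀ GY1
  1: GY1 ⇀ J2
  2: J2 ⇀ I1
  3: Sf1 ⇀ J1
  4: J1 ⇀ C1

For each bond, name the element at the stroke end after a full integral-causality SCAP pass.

#3 |Sf1  (source Sf1 imposes f)
#0 |J1  (J1 flow already set via bond 3)
#4 |J1  (J1 flow already set via bond 3)
#1 |J2  (GY GY1: same side as bond 0)
#2 |I1  (J2 needs exactly one f-in)

b0 stroke at J1
b1 stroke at J2
b2 stroke at I1
b3 stroke at Sf1
b4 stroke at J1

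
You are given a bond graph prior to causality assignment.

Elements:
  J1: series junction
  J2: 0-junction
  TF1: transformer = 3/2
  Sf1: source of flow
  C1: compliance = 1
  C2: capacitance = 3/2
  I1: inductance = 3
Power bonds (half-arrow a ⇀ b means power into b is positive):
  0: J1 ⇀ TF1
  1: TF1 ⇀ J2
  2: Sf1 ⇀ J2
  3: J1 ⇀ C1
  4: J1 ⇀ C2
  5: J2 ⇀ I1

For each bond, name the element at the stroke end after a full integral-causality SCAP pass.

bond 2 →Sf1  (Sf1 (Sf) sets flow on bond)
bond 3 →J1  (prefer integral on C1)
bond 4 →J1  (C2 outputs effort q/C2)
bond 0 →TF1  (closing 1-jn rule on J1)
bond 1 →J2  (TF1: transformer flips bond 0)
bond 5 →I1  (J2 effort already set via bond 1)

#0 →TF1
#1 →J2
#2 →Sf1
#3 →J1
#4 →J1
#5 →I1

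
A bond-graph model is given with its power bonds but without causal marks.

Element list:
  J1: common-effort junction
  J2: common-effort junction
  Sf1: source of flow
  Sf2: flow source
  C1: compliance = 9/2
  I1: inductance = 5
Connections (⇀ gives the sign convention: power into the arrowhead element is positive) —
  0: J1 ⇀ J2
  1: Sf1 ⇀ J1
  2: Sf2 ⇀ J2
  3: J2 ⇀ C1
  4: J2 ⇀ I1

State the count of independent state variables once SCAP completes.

#1 stroke at Sf1  (Sf1: flow source, stroke at near end)
#2 stroke at Sf2  (source Sf2 imposes f)
#0 stroke at J1  (only one effort-in slot at J1)
#3 stroke at J2  (prefer integral on C1)
#4 stroke at I1  (common-e at J2 fixed by 3)

2  (C1, I1 all integral)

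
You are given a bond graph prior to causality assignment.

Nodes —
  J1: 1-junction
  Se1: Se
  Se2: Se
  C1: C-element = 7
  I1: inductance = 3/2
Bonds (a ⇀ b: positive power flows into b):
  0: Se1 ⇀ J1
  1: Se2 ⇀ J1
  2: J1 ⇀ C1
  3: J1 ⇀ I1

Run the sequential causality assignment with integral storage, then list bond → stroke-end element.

bond 0 |J1
bond 1 |J1
bond 2 |J1
bond 3 |I1

#0 stroke at J1  (Se1 fixes effort; stroke away)
#1 stroke at J1  (Se2: effort source, stroke at far end)
#2 stroke at J1  (prefer integral on C1)
#3 stroke at I1  (closing 1-jn rule on J1)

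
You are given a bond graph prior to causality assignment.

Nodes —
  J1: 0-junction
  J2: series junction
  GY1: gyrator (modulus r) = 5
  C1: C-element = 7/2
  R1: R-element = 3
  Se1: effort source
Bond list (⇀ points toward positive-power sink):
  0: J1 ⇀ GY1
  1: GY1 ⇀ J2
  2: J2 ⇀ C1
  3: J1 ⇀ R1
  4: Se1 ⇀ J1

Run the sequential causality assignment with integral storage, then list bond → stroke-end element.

#0 →GY1
#1 →GY1
#2 →J2
#3 →R1
#4 →J1

b4 |J1  (Se1: effort source, stroke at far end)
b0 |GY1  (J1 effort already set via bond 4)
b3 |R1  (J1 effort already set via bond 4)
b1 |GY1  (GY GY1: same side as bond 0)
b2 |J2  (J2: bond 1 brought flow, rest push out)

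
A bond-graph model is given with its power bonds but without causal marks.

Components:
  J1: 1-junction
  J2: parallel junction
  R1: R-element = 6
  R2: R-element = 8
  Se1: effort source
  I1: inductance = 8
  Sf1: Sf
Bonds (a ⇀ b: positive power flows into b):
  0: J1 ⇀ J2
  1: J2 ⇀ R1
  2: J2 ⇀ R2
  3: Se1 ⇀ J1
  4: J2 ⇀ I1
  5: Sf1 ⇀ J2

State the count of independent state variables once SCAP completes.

b3 stroke at J1  (Se1: effort source, stroke at far end)
b5 stroke at Sf1  (source Sf1 imposes f)
b0 stroke at J2  (closing 1-jn rule on J1)
b1 stroke at R1  (J2: bond 0 brought effort, rest push out)
b2 stroke at R2  (common-e at J2 fixed by 0)
b4 stroke at I1  (common-e at J2 fixed by 0)

1  (I1 all integral)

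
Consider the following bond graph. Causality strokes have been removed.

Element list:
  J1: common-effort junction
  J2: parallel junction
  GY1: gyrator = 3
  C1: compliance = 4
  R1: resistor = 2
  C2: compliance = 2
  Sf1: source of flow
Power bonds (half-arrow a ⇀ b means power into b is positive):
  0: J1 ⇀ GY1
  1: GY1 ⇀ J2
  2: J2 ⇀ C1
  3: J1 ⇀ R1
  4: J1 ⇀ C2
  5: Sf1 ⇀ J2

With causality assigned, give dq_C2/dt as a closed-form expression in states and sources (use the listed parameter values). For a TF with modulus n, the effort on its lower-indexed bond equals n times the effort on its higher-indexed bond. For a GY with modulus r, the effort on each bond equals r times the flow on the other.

bond 5 |Sf1  (source Sf1 imposes f)
bond 2 |J2  (C1 outputs effort q/C1)
bond 1 |GY1  (J2: bond 2 brought effort, rest push out)
bond 0 |GY1  (GY1: gyrator matches bond 1)
bond 4 |J1  (C2 outputs effort q/C2)
bond 3 |R1  (J1: bond 4 brought effort, rest push out)

dq_C2/dt = -q_C1/12 - q_C2/4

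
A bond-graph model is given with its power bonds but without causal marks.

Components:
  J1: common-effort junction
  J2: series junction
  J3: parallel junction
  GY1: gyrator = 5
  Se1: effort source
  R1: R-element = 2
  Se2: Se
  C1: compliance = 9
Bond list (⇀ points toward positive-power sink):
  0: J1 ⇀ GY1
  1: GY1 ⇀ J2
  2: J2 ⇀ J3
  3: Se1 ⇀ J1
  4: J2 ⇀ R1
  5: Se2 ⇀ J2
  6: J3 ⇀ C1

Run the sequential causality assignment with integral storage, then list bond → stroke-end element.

b0 |GY1
b1 |GY1
b2 |J2
b3 |J1
b4 |J2
b5 |J2
b6 |J3

b3 stroke at J1  (Se1 (Se) sets effort on bond)
b5 stroke at J2  (Se2: effort source, stroke at far end)
b0 stroke at GY1  (0-jn J1 has e-setter on 3)
b1 stroke at GY1  (GY GY1: same side as bond 0)
b2 stroke at J2  (1-jn J2 has f-setter on 1)
b4 stroke at J2  (J2: bond 1 brought flow, rest push out)
b6 stroke at J3  (only one effort-in slot at J3)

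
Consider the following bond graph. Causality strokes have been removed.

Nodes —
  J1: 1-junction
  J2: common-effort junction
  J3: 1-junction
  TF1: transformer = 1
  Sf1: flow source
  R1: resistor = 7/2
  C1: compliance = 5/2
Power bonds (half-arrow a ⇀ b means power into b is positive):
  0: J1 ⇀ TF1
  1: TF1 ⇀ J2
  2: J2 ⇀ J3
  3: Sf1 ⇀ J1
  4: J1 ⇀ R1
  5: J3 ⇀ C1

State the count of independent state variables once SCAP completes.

bond 3 |Sf1  (Sf1 fixes flow; stroke at Sf1)
bond 0 |J1  (J1: bond 3 brought flow, rest push out)
bond 4 |J1  (J1: bond 3 brought flow, rest push out)
bond 1 |TF1  (TF1: transformer flips bond 0)
bond 2 |J2  (J2 needs exactly one e-in)
bond 5 |J3  (1-jn J3 has f-setter on 2)

1  (C1 all integral)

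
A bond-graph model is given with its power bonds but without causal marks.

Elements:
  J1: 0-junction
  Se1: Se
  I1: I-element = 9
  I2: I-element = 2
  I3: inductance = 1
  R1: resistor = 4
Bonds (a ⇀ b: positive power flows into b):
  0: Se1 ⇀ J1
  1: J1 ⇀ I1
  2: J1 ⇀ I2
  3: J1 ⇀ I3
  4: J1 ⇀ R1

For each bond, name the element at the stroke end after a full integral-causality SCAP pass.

bond 0 stroke→J1
bond 1 stroke→I1
bond 2 stroke→I2
bond 3 stroke→I3
bond 4 stroke→R1

#0 stroke at J1  (source Se1 imposes e)
#1 stroke at I1  (J1: bond 0 brought effort, rest push out)
#2 stroke at I2  (common-e at J1 fixed by 0)
#3 stroke at I3  (J1: bond 0 brought effort, rest push out)
#4 stroke at R1  (common-e at J1 fixed by 0)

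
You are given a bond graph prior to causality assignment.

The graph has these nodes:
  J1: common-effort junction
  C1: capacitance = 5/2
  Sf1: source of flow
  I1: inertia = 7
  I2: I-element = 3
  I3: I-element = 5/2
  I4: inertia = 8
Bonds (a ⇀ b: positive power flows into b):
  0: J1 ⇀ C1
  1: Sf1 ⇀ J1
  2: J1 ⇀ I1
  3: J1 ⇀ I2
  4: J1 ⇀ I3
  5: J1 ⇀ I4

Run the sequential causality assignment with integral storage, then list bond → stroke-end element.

#1 |Sf1  (Sf1 (Sf) sets flow on bond)
#0 |J1  (C1: C, integral causality)
#2 |I1  (J1: bond 0 brought effort, rest push out)
#3 |I2  (J1: bond 0 brought effort, rest push out)
#4 |I3  (common-e at J1 fixed by 0)
#5 |I4  (common-e at J1 fixed by 0)

#0 |J1
#1 |Sf1
#2 |I1
#3 |I2
#4 |I3
#5 |I4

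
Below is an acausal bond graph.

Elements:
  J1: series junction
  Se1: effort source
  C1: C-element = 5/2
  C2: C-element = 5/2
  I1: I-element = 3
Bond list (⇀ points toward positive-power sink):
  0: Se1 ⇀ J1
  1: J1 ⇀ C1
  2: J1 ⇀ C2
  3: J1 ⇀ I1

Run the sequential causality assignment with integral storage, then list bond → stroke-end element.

β0 |J1
β1 |J1
β2 |J1
β3 |I1

#0 →J1  (Se1: effort source, stroke at far end)
#1 →J1  (C1 outputs effort q/C1)
#2 →J1  (C2 outputs effort q/C2)
#3 →I1  (closing 1-jn rule on J1)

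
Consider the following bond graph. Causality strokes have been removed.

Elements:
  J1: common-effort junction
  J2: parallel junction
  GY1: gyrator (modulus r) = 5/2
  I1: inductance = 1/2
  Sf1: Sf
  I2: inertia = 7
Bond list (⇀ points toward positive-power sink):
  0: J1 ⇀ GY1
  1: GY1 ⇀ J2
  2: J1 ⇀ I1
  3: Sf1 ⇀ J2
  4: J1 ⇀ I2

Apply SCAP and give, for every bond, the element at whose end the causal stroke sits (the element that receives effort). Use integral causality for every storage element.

#0 →J1
#1 →J2
#2 →I1
#3 →Sf1
#4 →I2

β3 stroke→Sf1  (source Sf1 imposes f)
β1 stroke→J2  (J2: last free bond brings effort in)
β0 stroke→J1  (GY GY1: same side as bond 1)
β2 stroke→I1  (0-jn J1 has e-setter on 0)
β4 stroke→I2  (J1: bond 0 brought effort, rest push out)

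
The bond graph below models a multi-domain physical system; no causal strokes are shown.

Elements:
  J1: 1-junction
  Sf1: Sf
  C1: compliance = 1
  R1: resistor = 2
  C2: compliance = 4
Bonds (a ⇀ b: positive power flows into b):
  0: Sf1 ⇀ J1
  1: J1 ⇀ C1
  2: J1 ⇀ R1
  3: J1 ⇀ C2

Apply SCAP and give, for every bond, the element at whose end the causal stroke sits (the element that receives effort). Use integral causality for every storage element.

bond 0 |Sf1  (Sf1: flow source, stroke at near end)
bond 1 |J1  (common-f at J1 fixed by 0)
bond 2 |J1  (J1: bond 0 brought flow, rest push out)
bond 3 |J1  (J1: bond 0 brought flow, rest push out)

#0 stroke→Sf1
#1 stroke→J1
#2 stroke→J1
#3 stroke→J1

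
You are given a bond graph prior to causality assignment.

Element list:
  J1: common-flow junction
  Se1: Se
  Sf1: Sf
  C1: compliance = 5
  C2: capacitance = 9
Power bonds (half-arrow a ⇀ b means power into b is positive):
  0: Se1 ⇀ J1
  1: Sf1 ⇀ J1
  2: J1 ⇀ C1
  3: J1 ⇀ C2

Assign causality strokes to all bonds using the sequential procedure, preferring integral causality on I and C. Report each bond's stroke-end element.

bond 0 |J1
bond 1 |Sf1
bond 2 |J1
bond 3 |J1

b0 stroke at J1  (Se1 fixes effort; stroke away)
b1 stroke at Sf1  (Sf1 (Sf) sets flow on bond)
b2 stroke at J1  (common-f at J1 fixed by 1)
b3 stroke at J1  (J1: bond 1 brought flow, rest push out)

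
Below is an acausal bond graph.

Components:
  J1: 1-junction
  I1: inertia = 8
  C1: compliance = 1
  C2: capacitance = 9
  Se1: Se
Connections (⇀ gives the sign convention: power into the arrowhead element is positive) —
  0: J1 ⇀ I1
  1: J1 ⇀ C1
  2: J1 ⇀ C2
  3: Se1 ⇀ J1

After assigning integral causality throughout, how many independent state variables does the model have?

bond 3 stroke at J1  (Se1: effort source, stroke at far end)
bond 0 stroke at I1  (I1 outputs flow p/I1)
bond 1 stroke at J1  (common-f at J1 fixed by 0)
bond 2 stroke at J1  (J1: bond 0 brought flow, rest push out)

3  (C1, C2, I1 all integral)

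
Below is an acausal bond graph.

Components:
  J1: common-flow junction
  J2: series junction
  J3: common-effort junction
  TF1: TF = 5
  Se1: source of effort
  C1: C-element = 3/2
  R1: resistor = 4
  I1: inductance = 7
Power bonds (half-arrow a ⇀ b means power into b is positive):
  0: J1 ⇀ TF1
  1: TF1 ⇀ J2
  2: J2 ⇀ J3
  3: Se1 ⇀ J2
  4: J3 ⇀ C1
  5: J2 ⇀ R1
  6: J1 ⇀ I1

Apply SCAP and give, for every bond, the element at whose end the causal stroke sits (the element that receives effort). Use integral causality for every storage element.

bond 3 stroke at J2  (Se1 fixes effort; stroke away)
bond 4 stroke at J3  (C1 outputs effort q/C1)
bond 2 stroke at J2  (common-e at J3 fixed by 4)
bond 6 stroke at I1  (prefer integral on I1)
bond 0 stroke at J1  (J1 flow already set via bond 6)
bond 1 stroke at TF1  (TF1 one-in-one-out from 0)
bond 5 stroke at J2  (J2: bond 1 brought flow, rest push out)

b0 stroke at J1
b1 stroke at TF1
b2 stroke at J2
b3 stroke at J2
b4 stroke at J3
b5 stroke at J2
b6 stroke at I1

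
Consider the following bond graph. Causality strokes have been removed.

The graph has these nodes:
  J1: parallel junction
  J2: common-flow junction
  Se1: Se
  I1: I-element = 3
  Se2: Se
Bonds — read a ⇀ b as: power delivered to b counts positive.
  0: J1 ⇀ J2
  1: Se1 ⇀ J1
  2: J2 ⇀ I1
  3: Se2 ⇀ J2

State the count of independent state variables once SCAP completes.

β1 stroke at J1  (Se1 fixes effort; stroke away)
β3 stroke at J2  (Se2: effort source, stroke at far end)
β0 stroke at J2  (0-jn J1 has e-setter on 1)
β2 stroke at I1  (J2: last free bond brings flow in)

1  (I1 all integral)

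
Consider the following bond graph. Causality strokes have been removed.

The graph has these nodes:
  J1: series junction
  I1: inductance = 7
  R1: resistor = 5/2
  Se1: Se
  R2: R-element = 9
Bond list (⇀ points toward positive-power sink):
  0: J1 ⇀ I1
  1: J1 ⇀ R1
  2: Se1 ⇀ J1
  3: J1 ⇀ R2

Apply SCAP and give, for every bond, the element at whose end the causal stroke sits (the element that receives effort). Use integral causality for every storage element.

b2 →J1  (source Se1 imposes e)
b0 →I1  (I1: I, integral causality)
b1 →J1  (J1: bond 0 brought flow, rest push out)
b3 →J1  (1-jn J1 has f-setter on 0)

b0 |I1
b1 |J1
b2 |J1
b3 |J1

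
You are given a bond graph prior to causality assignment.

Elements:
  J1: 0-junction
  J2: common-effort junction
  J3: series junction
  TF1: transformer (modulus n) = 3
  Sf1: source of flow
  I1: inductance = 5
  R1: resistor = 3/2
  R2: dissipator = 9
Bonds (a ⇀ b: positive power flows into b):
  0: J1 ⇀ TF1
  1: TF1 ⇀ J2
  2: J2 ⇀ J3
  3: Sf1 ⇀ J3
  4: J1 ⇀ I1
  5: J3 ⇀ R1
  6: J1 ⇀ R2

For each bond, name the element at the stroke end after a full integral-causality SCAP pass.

β0 stroke at TF1
β1 stroke at J2
β2 stroke at J3
β3 stroke at Sf1
β4 stroke at I1
β5 stroke at J3
β6 stroke at J1

bond 3 stroke at Sf1  (Sf1 (Sf) sets flow on bond)
bond 2 stroke at J3  (1-jn J3 has f-setter on 3)
bond 5 stroke at J3  (1-jn J3 has f-setter on 3)
bond 1 stroke at J2  (closing 0-jn rule on J2)
bond 0 stroke at TF1  (through TF1, causality passes straight; one stroke at TF1)
bond 4 stroke at I1  (I1 outputs flow p/I1)
bond 6 stroke at J1  (J1: last free bond brings effort in)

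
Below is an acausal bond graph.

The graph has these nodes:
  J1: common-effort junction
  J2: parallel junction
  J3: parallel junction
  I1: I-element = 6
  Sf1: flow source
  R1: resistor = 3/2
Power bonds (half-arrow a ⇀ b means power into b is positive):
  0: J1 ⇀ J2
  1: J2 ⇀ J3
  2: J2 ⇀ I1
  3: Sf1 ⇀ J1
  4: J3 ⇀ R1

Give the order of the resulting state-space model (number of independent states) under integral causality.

β3 stroke→Sf1  (Sf1: flow source, stroke at near end)
β0 stroke→J1  (J1: last free bond brings effort in)
β2 stroke→I1  (I1: I, integral causality)
β1 stroke→J2  (J2 needs exactly one e-in)
β4 stroke→J3  (J3 needs exactly one e-in)

1  (I1 all integral)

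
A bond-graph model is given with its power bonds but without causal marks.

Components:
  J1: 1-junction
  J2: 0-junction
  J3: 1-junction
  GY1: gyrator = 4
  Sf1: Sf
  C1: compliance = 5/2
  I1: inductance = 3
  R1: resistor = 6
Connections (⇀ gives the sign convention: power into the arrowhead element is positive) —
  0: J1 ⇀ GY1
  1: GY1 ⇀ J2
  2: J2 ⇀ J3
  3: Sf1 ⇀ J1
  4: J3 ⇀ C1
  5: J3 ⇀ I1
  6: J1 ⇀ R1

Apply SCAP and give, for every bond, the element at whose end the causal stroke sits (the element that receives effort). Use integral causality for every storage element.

β0 |J1
β1 |J2
β2 |J3
β3 |Sf1
β4 |J3
β5 |I1
β6 |J1

bond 3 |Sf1  (source Sf1 imposes f)
bond 0 |J1  (1-jn J1 has f-setter on 3)
bond 6 |J1  (common-f at J1 fixed by 3)
bond 1 |J2  (GY GY1: same side as bond 0)
bond 2 |J3  (common-e at J2 fixed by 1)
bond 4 |J3  (C1 integral (e out))
bond 5 |I1  (closing 1-jn rule on J3)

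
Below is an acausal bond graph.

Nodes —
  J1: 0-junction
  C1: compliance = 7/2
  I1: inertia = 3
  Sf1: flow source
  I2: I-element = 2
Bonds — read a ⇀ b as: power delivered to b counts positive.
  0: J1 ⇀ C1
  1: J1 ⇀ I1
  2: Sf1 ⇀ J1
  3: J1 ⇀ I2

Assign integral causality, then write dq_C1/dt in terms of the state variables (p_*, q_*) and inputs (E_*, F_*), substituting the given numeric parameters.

dq_C1/dt = F_Sf1 - p_I1/3 - p_I2/2

β2 |Sf1  (source Sf1 imposes f)
β0 |J1  (C1: C, integral causality)
β1 |I1  (J1: bond 0 brought effort, rest push out)
β3 |I2  (common-e at J1 fixed by 0)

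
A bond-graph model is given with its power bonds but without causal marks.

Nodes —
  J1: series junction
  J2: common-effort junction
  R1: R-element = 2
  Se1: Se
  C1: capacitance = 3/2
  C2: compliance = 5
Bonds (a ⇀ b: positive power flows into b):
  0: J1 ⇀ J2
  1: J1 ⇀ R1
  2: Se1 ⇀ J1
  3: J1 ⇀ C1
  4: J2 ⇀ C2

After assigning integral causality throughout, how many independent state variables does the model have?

2  (C1, C2 all integral)

b2 →J1  (Se1 (Se) sets effort on bond)
b3 →J1  (C1 integral (e out))
b4 →J2  (C2 outputs effort q/C2)
b0 →J1  (common-e at J2 fixed by 4)
b1 →R1  (only one flow-in slot at J1)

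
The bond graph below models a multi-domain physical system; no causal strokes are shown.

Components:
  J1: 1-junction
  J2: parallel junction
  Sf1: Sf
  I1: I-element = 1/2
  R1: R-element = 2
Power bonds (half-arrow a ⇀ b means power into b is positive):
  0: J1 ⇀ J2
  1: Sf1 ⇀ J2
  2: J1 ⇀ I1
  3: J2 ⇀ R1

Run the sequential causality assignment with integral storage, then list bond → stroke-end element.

β0 stroke→J1
β1 stroke→Sf1
β2 stroke→I1
β3 stroke→J2

#1 |Sf1  (Sf1 (Sf) sets flow on bond)
#2 |I1  (prefer integral on I1)
#0 |J1  (J1: bond 2 brought flow, rest push out)
#3 |J2  (only one effort-in slot at J2)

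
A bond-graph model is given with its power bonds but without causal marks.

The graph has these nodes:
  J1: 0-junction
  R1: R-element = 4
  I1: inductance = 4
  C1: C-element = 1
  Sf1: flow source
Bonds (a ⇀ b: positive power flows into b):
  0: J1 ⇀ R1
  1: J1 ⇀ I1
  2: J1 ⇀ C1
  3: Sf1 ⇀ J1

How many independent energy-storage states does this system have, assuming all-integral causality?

#3 stroke→Sf1  (Sf1 (Sf) sets flow on bond)
#1 stroke→I1  (I1 integral (f out))
#2 stroke→J1  (prefer integral on C1)
#0 stroke→R1  (J1 effort already set via bond 2)

2  (C1, I1 all integral)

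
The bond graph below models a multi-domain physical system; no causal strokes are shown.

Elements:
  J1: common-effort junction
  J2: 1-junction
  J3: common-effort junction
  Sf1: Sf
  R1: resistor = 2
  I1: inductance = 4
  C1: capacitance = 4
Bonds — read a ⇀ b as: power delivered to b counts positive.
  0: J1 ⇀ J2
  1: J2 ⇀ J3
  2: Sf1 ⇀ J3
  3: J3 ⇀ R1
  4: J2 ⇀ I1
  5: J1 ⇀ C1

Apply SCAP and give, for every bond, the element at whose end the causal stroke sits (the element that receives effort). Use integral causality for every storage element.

β0 |J2
β1 |J2
β2 |Sf1
β3 |J3
β4 |I1
β5 |J1

β2 stroke at Sf1  (Sf1: flow source, stroke at near end)
β4 stroke at I1  (I1 outputs flow p/I1)
β0 stroke at J2  (common-f at J2 fixed by 4)
β1 stroke at J2  (J2: bond 4 brought flow, rest push out)
β3 stroke at J3  (only one effort-in slot at J3)
β5 stroke at J1  (J1 needs exactly one e-in)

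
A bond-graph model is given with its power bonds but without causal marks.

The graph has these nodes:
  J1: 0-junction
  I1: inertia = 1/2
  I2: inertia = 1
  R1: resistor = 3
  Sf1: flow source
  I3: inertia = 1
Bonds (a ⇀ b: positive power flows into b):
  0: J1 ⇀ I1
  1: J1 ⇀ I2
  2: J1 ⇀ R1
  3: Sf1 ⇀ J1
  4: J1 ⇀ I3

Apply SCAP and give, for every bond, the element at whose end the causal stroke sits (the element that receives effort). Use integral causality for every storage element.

β3 stroke→Sf1  (Sf1 fixes flow; stroke at Sf1)
β0 stroke→I1  (I1: I, integral causality)
β1 stroke→I2  (I2 outputs flow p/I2)
β4 stroke→I3  (I3 outputs flow p/I3)
β2 stroke→J1  (J1 needs exactly one e-in)

b0 stroke→I1
b1 stroke→I2
b2 stroke→J1
b3 stroke→Sf1
b4 stroke→I3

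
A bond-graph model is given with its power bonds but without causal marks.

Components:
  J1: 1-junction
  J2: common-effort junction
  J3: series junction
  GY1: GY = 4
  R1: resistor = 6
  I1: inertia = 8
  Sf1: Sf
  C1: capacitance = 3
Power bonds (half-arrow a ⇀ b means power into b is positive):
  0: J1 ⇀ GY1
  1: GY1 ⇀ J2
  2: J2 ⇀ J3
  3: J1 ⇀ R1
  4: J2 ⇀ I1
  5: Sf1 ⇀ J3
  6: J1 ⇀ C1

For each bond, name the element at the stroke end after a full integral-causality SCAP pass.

β5 stroke→Sf1  (Sf1 (Sf) sets flow on bond)
β2 stroke→J3  (J3 flow already set via bond 5)
β4 stroke→I1  (prefer integral on I1)
β1 stroke→J2  (J2 needs exactly one e-in)
β0 stroke→J1  (through GY1, causality inverts; strokes same side of GY1)
β6 stroke→J1  (C1 outputs effort q/C1)
β3 stroke→R1  (only one flow-in slot at J1)

#0 →J1
#1 →J2
#2 →J3
#3 →R1
#4 →I1
#5 →Sf1
#6 →J1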